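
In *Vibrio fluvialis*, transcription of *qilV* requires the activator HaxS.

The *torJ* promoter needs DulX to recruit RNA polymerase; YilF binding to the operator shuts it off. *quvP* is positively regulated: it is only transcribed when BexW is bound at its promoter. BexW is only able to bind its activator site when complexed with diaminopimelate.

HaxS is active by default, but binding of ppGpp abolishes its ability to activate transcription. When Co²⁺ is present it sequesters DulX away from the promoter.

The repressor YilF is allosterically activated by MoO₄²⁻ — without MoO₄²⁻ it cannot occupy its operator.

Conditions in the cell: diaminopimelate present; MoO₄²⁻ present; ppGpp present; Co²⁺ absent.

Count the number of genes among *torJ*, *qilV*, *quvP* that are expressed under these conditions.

1

MoO₄²⁻ is present, so YilF is active.
Co²⁺ is absent, so DulX is active.
With repressor YilF bound, *torJ* is not transcribed.
→ *torJ* is OFF.
ppGpp is present, so HaxS is inactive.
Required activator HaxS is absent, so *qilV* is not transcribed.
→ *qilV* is OFF.
Diaminopimelate is present, so BexW is active.
No repressor is bound and BexW is active, so *quvP* is transcribed.
→ *quvP* is ON.
1 of the 3 genes is transcribed.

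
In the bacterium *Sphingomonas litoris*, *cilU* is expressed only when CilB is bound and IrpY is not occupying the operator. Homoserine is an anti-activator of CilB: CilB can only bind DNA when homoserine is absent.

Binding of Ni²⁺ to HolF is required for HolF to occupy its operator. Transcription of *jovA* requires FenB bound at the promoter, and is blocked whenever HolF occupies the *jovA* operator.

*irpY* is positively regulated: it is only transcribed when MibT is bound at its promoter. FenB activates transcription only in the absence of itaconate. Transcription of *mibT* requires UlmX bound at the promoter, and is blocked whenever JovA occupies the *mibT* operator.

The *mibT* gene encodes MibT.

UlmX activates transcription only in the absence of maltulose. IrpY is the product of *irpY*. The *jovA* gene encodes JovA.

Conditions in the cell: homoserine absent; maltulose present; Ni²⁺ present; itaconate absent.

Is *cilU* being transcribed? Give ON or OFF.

Homoserine is absent, so CilB is active.
Maltulose is present, so UlmX is inactive.
Ni²⁺ is present, so HolF is active.
Itaconate is absent, so FenB is active.
With repressor HolF bound, *jovA* is not transcribed.
So JovA is not produced.
Required activator UlmX is absent, so *mibT* is not transcribed.
So MibT is not produced.
Required activator MibT is absent, so *irpY* is not transcribed.
So IrpY is not produced.
No repressor is bound and CilB is active, so *cilU* is transcribed.

ON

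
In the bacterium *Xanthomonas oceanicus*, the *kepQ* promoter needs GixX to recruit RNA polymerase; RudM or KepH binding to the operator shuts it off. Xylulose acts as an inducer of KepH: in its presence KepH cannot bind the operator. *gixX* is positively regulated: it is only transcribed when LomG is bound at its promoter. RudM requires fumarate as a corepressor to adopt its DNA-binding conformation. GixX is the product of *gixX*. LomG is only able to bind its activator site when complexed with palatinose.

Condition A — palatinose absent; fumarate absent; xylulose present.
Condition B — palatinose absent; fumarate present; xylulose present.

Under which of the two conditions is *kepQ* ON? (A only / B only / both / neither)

Condition A:
Palatinose is absent, so LomG is inactive.
Required activator LomG is absent, so *gixX* is not transcribed.
So GixX is not produced.
Fumarate is absent, so RudM is inactive.
Xylulose is present, so KepH is inactive.
Required activator GixX is absent, so *kepQ* is not transcribed.
→ *kepQ* is OFF in A.
Condition B:
Palatinose is absent, so LomG is inactive.
Required activator LomG is absent, so *gixX* is not transcribed.
So GixX is not produced.
Fumarate is present, so RudM is active.
Xylulose is present, so KepH is inactive.
With repressor RudM bound, *kepQ* is not transcribed.
→ *kepQ* is OFF in B.

neither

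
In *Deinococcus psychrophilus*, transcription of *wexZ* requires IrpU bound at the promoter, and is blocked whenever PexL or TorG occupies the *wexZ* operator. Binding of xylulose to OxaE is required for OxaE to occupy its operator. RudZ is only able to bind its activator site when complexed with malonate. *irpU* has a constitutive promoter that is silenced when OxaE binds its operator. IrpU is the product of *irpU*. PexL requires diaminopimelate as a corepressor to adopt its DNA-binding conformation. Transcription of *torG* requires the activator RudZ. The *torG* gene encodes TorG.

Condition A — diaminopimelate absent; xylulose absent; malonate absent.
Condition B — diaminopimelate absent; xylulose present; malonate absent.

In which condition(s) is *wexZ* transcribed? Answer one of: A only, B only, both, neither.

A only

Condition A:
Diaminopimelate is absent, so PexL is inactive.
Xylulose is absent, so OxaE is inactive.
With no repressor bound, *irpU* is transcribed.
So IrpU is produced and active.
Malonate is absent, so RudZ is inactive.
Required activator RudZ is absent, so *torG* is not transcribed.
So TorG is not produced.
No repressor is bound and IrpU is active, so *wexZ* is transcribed.
→ *wexZ* is ON in A.
Condition B:
Diaminopimelate is absent, so PexL is inactive.
Xylulose is present, so OxaE is active.
With repressor OxaE bound, *irpU* is not transcribed.
So IrpU is not produced.
Malonate is absent, so RudZ is inactive.
Required activator RudZ is absent, so *torG* is not transcribed.
So TorG is not produced.
Required activator IrpU is absent, so *wexZ* is not transcribed.
→ *wexZ* is OFF in B.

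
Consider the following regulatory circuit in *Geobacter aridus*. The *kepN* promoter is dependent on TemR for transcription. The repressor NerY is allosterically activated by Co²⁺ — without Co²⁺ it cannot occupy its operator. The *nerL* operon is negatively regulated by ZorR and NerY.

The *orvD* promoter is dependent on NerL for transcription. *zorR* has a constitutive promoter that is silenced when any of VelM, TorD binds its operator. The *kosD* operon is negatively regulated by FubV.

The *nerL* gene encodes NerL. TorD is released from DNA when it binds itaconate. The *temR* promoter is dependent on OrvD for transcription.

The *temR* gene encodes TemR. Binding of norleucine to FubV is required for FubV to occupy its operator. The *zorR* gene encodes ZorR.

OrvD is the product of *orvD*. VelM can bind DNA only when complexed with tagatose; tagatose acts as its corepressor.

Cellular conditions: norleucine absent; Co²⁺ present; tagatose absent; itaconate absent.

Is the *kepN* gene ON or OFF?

OFF

Tagatose is absent, so VelM is inactive.
Itaconate is absent, so TorD is active.
With repressor TorD bound, *zorR* is not transcribed.
So ZorR is not produced.
Co²⁺ is present, so NerY is active.
With repressor NerY bound, *nerL* is not transcribed.
So NerL is not produced.
Required activator NerL is absent, so *orvD* is not transcribed.
So OrvD is not produced.
Required activator OrvD is absent, so *temR* is not transcribed.
So TemR is not produced.
Required activator TemR is absent, so *kepN* is not transcribed.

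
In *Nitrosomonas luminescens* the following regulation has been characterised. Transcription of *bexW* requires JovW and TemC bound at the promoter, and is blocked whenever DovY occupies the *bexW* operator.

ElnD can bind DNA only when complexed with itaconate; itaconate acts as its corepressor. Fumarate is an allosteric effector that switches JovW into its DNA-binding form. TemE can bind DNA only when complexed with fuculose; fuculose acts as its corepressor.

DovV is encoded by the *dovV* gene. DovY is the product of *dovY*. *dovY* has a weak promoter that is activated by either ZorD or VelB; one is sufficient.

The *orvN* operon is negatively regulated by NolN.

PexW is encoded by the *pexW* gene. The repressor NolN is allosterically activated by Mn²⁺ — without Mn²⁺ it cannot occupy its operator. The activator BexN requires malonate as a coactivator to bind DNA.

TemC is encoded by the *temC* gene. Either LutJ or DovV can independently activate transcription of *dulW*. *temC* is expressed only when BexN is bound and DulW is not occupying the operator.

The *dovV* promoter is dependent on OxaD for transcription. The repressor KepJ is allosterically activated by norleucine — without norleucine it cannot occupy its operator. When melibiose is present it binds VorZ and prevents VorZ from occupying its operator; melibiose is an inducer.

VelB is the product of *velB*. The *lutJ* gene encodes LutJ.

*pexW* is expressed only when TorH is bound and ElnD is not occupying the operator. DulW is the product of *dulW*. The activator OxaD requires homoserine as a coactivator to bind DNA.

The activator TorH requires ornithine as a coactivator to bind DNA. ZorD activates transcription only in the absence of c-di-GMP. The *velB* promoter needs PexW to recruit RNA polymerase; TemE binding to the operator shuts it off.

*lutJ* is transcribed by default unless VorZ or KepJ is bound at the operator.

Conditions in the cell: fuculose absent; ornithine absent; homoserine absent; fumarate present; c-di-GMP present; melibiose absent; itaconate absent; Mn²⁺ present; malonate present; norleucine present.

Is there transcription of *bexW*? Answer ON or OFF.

Fumarate is present, so JovW is active.
Malonate is present, so BexN is active.
Melibiose is absent, so VorZ is active.
Norleucine is present, so KepJ is active.
With repressor VorZ bound, *lutJ* is not transcribed.
So LutJ is not produced.
Homoserine is absent, so OxaD is inactive.
Required activator OxaD is absent, so *dovV* is not transcribed.
So DovV is not produced.
No activator is available at the *dulW* promoter, so *dulW* is not transcribed.
So DulW is not produced.
No repressor is bound and BexN is active, so *temC* is transcribed.
So TemC is produced and active.
c-di-GMP is present, so ZorD is inactive.
Itaconate is absent, so ElnD is inactive.
Ornithine is absent, so TorH is inactive.
Required activator TorH is absent, so *pexW* is not transcribed.
So PexW is not produced.
Fuculose is absent, so TemE is inactive.
Required activator PexW is absent, so *velB* is not transcribed.
So VelB is not produced.
No activator is available at the *dovY* promoter, so *dovY* is not transcribed.
So DovY is not produced.
No repressor is bound and JovW and TemC are active, so *bexW* is transcribed.

ON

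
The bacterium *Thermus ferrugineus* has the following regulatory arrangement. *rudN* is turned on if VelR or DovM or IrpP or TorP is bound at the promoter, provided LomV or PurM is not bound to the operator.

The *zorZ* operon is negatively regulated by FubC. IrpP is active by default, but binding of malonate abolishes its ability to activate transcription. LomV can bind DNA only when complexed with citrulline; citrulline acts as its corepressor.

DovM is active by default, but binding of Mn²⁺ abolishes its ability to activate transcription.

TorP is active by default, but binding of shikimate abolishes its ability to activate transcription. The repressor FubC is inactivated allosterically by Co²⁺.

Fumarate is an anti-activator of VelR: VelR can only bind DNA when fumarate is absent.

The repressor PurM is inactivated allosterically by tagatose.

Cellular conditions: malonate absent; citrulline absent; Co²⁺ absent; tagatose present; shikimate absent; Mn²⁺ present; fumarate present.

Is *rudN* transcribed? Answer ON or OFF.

Fumarate is present, so VelR is inactive.
Citrulline is absent, so LomV is inactive.
Tagatose is present, so PurM is inactive.
Mn²⁺ is present, so DovM is inactive.
Malonate is absent, so IrpP is active.
Shikimate is absent, so TorP is active.
Activator IrpP is present, so *rudN* is transcribed.

ON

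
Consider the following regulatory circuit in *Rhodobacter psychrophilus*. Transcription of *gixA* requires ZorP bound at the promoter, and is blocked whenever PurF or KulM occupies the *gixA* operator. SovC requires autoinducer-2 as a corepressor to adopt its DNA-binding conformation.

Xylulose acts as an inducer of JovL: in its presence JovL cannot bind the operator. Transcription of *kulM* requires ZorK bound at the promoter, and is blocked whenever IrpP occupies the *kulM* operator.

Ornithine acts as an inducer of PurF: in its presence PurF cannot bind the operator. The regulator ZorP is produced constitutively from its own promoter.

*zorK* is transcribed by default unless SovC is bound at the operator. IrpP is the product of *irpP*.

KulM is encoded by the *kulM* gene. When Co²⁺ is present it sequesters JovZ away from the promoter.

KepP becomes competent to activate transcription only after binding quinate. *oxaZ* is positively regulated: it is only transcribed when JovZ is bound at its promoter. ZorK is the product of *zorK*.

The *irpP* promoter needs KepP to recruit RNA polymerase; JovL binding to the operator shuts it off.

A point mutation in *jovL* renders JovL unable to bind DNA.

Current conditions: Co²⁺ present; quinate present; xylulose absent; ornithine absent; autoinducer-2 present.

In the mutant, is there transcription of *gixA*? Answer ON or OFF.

Ornithine is absent, so PurF is active.
ZorP is produced constitutively and is active.
Quinate is present, so KepP is active.
JovL is non-functional in this strain, so it has no effect.
No repressor is bound and KepP is active, so *irpP* is transcribed.
So IrpP is produced and active.
Autoinducer-2 is present, so SovC is active.
With repressor SovC bound, *zorK* is not transcribed.
So ZorK is not produced.
With repressor IrpP bound, *kulM* is not transcribed.
So KulM is not produced.
With repressor PurF bound, *gixA* is not transcribed.

OFF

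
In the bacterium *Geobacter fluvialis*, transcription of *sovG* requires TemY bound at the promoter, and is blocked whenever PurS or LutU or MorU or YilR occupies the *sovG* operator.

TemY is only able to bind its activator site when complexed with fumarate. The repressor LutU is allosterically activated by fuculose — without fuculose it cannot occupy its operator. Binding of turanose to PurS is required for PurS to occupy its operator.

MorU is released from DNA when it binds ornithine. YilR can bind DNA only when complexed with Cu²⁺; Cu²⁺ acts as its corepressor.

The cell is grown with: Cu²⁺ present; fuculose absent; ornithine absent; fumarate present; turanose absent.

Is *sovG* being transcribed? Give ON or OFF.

Turanose is absent, so PurS is inactive.
Fuculose is absent, so LutU is inactive.
Fumarate is present, so TemY is active.
Ornithine is absent, so MorU is active.
Cu²⁺ is present, so YilR is active.
With repressor MorU bound, *sovG* is not transcribed.

OFF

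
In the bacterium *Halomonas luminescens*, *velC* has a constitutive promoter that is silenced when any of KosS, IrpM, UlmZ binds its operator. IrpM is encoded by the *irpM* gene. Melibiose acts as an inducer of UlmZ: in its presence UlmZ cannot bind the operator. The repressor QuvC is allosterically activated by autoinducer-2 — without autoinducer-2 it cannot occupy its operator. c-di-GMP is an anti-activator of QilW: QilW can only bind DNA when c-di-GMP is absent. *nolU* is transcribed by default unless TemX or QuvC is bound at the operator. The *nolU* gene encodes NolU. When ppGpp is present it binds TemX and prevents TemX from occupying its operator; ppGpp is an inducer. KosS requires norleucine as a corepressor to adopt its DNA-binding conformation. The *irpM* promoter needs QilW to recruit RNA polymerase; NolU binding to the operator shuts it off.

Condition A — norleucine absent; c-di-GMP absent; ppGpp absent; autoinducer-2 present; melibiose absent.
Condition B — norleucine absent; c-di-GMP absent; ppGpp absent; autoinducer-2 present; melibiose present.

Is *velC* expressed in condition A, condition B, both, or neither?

neither

Condition A:
Norleucine is absent, so KosS is inactive.
c-di-GMP is absent, so QilW is active.
ppGpp is absent, so TemX is active.
Autoinducer-2 is present, so QuvC is active.
With repressor TemX bound, *nolU* is not transcribed.
So NolU is not produced.
No repressor is bound and QilW is active, so *irpM* is transcribed.
So IrpM is produced and active.
Melibiose is absent, so UlmZ is active.
With repressor IrpM bound, *velC* is not transcribed.
→ *velC* is OFF in A.
Condition B:
Norleucine is absent, so KosS is inactive.
c-di-GMP is absent, so QilW is active.
ppGpp is absent, so TemX is active.
Autoinducer-2 is present, so QuvC is active.
With repressor TemX bound, *nolU* is not transcribed.
So NolU is not produced.
No repressor is bound and QilW is active, so *irpM* is transcribed.
So IrpM is produced and active.
Melibiose is present, so UlmZ is inactive.
With repressor IrpM bound, *velC* is not transcribed.
→ *velC* is OFF in B.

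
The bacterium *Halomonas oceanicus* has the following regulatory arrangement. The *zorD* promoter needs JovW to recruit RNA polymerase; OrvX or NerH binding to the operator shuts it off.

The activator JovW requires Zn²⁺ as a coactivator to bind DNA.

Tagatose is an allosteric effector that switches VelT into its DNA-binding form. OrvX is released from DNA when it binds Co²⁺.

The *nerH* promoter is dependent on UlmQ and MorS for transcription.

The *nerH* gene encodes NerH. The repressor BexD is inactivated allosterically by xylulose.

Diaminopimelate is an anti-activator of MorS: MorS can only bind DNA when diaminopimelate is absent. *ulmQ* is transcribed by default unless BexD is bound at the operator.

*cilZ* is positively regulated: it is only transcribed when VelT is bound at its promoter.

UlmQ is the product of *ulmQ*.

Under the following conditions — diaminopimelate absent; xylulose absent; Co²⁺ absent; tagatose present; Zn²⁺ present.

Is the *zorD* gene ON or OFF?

OFF

Co²⁺ is absent, so OrvX is active.
Zn²⁺ is present, so JovW is active.
Xylulose is absent, so BexD is active.
With repressor BexD bound, *ulmQ* is not transcribed.
So UlmQ is not produced.
Diaminopimelate is absent, so MorS is active.
Required activator UlmQ is absent, so *nerH* is not transcribed.
So NerH is not produced.
With repressor OrvX bound, *zorD* is not transcribed.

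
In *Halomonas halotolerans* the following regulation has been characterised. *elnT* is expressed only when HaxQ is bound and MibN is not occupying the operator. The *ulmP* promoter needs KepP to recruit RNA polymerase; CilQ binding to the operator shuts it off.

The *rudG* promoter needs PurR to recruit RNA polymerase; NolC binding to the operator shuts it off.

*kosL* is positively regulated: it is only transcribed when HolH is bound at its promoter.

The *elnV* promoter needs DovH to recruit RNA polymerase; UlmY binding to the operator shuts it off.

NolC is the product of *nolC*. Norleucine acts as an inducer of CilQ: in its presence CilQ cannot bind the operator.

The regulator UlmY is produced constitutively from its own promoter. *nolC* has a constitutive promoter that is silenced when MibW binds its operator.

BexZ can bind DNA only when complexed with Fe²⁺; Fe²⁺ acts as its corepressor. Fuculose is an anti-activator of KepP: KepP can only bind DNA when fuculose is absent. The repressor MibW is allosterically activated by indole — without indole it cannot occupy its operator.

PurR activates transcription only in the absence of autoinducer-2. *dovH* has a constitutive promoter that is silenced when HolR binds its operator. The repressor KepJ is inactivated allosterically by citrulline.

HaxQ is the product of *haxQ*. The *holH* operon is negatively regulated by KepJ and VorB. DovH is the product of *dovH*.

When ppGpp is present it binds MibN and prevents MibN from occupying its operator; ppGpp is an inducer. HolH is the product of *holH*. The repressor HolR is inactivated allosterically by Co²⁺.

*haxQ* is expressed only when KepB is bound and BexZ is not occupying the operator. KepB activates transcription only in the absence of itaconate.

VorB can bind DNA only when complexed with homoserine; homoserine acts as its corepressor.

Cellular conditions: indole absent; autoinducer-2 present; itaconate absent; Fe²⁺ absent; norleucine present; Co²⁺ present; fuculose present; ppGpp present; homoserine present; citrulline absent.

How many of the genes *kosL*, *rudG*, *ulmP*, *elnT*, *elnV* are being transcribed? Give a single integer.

Citrulline is absent, so KepJ is active.
Homoserine is present, so VorB is active.
With repressor KepJ bound, *holH* is not transcribed.
So HolH is not produced.
Required activator HolH is absent, so *kosL* is not transcribed.
→ *kosL* is OFF.
Autoinducer-2 is present, so PurR is inactive.
Indole is absent, so MibW is inactive.
With no repressor bound, *nolC* is transcribed.
So NolC is produced and active.
With repressor NolC bound, *rudG* is not transcribed.
→ *rudG* is OFF.
Norleucine is present, so CilQ is inactive.
Fuculose is present, so KepP is inactive.
Required activator KepP is absent, so *ulmP* is not transcribed.
→ *ulmP* is OFF.
ppGpp is present, so MibN is inactive.
Itaconate is absent, so KepB is active.
Fe²⁺ is absent, so BexZ is inactive.
No repressor is bound and KepB is active, so *haxQ* is transcribed.
So HaxQ is produced and active.
No repressor is bound and HaxQ is active, so *elnT* is transcribed.
→ *elnT* is ON.
UlmY is produced constitutively and is active.
Co²⁺ is present, so HolR is inactive.
With no repressor bound, *dovH* is transcribed.
So DovH is produced and active.
With repressor UlmY bound, *elnV* is not transcribed.
→ *elnV* is OFF.
1 of the 5 genes is transcribed.

1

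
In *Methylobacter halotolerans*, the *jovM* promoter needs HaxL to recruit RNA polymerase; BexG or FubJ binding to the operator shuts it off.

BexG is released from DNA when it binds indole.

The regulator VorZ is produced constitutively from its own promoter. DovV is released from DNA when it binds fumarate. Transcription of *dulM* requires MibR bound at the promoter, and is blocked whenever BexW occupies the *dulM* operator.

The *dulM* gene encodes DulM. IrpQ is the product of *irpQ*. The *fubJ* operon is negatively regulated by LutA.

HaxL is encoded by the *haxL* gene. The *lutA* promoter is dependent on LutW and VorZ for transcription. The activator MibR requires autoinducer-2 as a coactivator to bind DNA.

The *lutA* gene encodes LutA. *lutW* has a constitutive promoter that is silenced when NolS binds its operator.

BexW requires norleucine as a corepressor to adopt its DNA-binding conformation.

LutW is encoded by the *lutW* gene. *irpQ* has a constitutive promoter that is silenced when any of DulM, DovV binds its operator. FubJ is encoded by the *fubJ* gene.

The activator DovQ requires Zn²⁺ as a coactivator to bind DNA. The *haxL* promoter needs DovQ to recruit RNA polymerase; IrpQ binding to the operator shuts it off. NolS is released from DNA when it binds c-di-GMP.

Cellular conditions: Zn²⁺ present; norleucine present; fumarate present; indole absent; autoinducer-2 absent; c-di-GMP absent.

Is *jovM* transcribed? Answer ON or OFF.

OFF

Indole is absent, so BexG is active.
c-di-GMP is absent, so NolS is active.
With repressor NolS bound, *lutW* is not transcribed.
So LutW is not produced.
VorZ is produced constitutively and is active.
Required activator LutW is absent, so *lutA* is not transcribed.
So LutA is not produced.
With no repressor bound, *fubJ* is transcribed.
So FubJ is produced and active.
Zn²⁺ is present, so DovQ is active.
Autoinducer-2 is absent, so MibR is inactive.
Norleucine is present, so BexW is active.
With repressor BexW bound, *dulM* is not transcribed.
So DulM is not produced.
Fumarate is present, so DovV is inactive.
With no repressor bound, *irpQ* is transcribed.
So IrpQ is produced and active.
With repressor IrpQ bound, *haxL* is not transcribed.
So HaxL is not produced.
With repressor BexG bound, *jovM* is not transcribed.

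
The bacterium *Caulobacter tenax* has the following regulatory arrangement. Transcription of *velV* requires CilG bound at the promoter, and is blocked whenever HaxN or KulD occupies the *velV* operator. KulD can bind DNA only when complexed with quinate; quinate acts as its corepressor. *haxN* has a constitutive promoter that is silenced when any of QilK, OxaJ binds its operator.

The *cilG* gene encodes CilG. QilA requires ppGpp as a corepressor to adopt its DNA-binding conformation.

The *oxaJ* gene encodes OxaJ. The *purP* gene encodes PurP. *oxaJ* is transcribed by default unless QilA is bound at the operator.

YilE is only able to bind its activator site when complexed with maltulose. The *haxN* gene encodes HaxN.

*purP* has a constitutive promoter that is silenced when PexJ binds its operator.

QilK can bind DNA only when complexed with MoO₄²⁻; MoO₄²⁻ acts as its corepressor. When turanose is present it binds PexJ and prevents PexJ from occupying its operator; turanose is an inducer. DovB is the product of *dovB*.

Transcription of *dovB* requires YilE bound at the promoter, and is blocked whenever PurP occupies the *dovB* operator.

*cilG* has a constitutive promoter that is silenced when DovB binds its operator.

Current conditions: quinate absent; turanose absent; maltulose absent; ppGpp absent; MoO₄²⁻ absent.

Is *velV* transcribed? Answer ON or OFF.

ON

Turanose is absent, so PexJ is active.
With repressor PexJ bound, *purP* is not transcribed.
So PurP is not produced.
Maltulose is absent, so YilE is inactive.
Required activator YilE is absent, so *dovB* is not transcribed.
So DovB is not produced.
With no repressor bound, *cilG* is transcribed.
So CilG is produced and active.
MoO₄²⁻ is absent, so QilK is inactive.
ppGpp is absent, so QilA is inactive.
With no repressor bound, *oxaJ* is transcribed.
So OxaJ is produced and active.
With repressor OxaJ bound, *haxN* is not transcribed.
So HaxN is not produced.
Quinate is absent, so KulD is inactive.
No repressor is bound and CilG is active, so *velV* is transcribed.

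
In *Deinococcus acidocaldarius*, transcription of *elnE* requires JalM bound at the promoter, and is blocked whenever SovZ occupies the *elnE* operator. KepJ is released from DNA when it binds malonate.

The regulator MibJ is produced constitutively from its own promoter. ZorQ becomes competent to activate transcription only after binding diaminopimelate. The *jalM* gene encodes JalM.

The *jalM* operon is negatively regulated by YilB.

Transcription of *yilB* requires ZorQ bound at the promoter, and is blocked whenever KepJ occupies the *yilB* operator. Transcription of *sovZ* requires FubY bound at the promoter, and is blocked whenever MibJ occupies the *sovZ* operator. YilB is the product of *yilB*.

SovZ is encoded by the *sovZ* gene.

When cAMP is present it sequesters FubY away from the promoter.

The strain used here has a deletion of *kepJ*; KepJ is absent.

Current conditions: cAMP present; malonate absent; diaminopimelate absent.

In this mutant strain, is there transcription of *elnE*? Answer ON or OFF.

ON

cAMP is present, so FubY is inactive.
MibJ is produced constitutively and is active.
With repressor MibJ bound, *sovZ* is not transcribed.
So SovZ is not produced.
Diaminopimelate is absent, so ZorQ is inactive.
KepJ is non-functional in this strain, so it has no effect.
Required activator ZorQ is absent, so *yilB* is not transcribed.
So YilB is not produced.
With no repressor bound, *jalM* is transcribed.
So JalM is produced and active.
No repressor is bound and JalM is active, so *elnE* is transcribed.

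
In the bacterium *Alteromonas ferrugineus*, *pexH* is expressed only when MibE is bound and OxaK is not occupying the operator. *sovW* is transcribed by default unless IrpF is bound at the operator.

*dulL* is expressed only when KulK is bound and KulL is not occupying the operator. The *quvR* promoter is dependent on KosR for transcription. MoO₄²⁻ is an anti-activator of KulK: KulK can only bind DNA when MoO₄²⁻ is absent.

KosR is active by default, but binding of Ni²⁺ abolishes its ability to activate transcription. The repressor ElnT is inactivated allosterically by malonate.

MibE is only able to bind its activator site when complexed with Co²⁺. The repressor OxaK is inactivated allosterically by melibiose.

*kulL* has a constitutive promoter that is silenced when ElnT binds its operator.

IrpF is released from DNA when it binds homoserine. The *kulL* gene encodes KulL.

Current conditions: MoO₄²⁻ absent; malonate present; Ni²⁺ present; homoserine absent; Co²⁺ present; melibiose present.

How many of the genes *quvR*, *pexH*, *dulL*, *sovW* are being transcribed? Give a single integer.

Ni²⁺ is present, so KosR is inactive.
Required activator KosR is absent, so *quvR* is not transcribed.
→ *quvR* is OFF.
Melibiose is present, so OxaK is inactive.
Co²⁺ is present, so MibE is active.
No repressor is bound and MibE is active, so *pexH* is transcribed.
→ *pexH* is ON.
Malonate is present, so ElnT is inactive.
With no repressor bound, *kulL* is transcribed.
So KulL is produced and active.
MoO₄²⁻ is absent, so KulK is active.
With repressor KulL bound, *dulL* is not transcribed.
→ *dulL* is OFF.
Homoserine is absent, so IrpF is active.
With repressor IrpF bound, *sovW* is not transcribed.
→ *sovW* is OFF.
1 of the 4 genes is transcribed.

1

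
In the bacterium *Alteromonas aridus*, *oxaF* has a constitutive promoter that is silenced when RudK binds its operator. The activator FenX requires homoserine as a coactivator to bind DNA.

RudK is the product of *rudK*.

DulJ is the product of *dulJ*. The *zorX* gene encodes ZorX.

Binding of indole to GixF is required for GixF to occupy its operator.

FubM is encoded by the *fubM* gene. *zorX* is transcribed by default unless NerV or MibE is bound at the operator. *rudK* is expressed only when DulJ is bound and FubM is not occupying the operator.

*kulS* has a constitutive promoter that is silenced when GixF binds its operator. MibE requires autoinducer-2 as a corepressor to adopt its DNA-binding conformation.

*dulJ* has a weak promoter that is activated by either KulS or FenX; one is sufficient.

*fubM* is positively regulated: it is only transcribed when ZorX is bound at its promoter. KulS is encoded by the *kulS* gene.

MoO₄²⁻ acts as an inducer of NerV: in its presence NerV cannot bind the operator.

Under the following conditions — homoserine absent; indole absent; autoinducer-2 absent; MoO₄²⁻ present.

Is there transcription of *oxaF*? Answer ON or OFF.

ON

Indole is absent, so GixF is inactive.
With no repressor bound, *kulS* is transcribed.
So KulS is produced and active.
Homoserine is absent, so FenX is inactive.
Activator KulS is present, so *dulJ* is transcribed.
So DulJ is produced and active.
MoO₄²⁻ is present, so NerV is inactive.
Autoinducer-2 is absent, so MibE is inactive.
With no repressor bound, *zorX* is transcribed.
So ZorX is produced and active.
No repressor is bound and ZorX is active, so *fubM* is transcribed.
So FubM is produced and active.
With repressor FubM bound, *rudK* is not transcribed.
So RudK is not produced.
With no repressor bound, *oxaF* is transcribed.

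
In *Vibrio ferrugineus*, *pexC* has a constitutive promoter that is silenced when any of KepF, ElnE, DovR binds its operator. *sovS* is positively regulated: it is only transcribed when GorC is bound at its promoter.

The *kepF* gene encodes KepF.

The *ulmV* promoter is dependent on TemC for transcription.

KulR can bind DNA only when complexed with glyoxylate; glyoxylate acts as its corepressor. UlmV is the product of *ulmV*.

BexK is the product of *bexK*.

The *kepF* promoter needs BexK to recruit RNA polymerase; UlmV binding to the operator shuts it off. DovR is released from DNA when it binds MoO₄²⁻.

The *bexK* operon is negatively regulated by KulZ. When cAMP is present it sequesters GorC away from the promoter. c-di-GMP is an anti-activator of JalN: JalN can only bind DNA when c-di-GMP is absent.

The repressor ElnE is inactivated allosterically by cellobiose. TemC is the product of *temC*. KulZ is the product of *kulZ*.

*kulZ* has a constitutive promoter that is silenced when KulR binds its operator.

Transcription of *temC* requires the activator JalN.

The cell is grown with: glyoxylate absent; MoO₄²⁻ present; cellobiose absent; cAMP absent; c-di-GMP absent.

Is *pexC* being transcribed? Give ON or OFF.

c-di-GMP is absent, so JalN is active.
No repressor is bound and JalN is active, so *temC* is transcribed.
So TemC is produced and active.
No repressor is bound and TemC is active, so *ulmV* is transcribed.
So UlmV is produced and active.
Glyoxylate is absent, so KulR is inactive.
With no repressor bound, *kulZ* is transcribed.
So KulZ is produced and active.
With repressor KulZ bound, *bexK* is not transcribed.
So BexK is not produced.
With repressor UlmV bound, *kepF* is not transcribed.
So KepF is not produced.
Cellobiose is absent, so ElnE is active.
MoO₄²⁻ is present, so DovR is inactive.
With repressor ElnE bound, *pexC* is not transcribed.

OFF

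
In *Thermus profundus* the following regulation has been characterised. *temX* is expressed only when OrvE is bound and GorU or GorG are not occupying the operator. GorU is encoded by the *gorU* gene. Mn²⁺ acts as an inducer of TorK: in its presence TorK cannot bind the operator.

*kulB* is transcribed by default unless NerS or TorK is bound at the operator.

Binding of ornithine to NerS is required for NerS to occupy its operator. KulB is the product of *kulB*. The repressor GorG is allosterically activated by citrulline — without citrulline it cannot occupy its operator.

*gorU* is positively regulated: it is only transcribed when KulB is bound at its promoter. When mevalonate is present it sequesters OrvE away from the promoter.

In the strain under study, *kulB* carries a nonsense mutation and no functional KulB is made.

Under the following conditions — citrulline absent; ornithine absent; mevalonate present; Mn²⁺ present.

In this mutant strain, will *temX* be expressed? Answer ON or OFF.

OFF

Mevalonate is present, so OrvE is inactive.
KulB is non-functional in this strain, so it has no effect.
Required activator KulB is absent, so *gorU* is not transcribed.
So GorU is not produced.
Citrulline is absent, so GorG is inactive.
Required activator OrvE is absent, so *temX* is not transcribed.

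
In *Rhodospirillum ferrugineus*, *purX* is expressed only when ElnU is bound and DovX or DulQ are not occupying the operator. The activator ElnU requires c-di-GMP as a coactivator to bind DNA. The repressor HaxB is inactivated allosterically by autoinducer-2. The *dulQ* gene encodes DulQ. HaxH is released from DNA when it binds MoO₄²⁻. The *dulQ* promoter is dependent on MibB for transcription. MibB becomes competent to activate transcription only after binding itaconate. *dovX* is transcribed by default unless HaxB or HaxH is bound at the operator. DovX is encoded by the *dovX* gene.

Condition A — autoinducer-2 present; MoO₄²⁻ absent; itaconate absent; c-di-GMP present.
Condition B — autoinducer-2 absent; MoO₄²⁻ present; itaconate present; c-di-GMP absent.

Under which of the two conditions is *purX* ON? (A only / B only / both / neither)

Condition A:
Autoinducer-2 is present, so HaxB is inactive.
MoO₄²⁻ is absent, so HaxH is active.
With repressor HaxH bound, *dovX* is not transcribed.
So DovX is not produced.
Itaconate is absent, so MibB is inactive.
Required activator MibB is absent, so *dulQ* is not transcribed.
So DulQ is not produced.
c-di-GMP is present, so ElnU is active.
No repressor is bound and ElnU is active, so *purX* is transcribed.
→ *purX* is ON in A.
Condition B:
Autoinducer-2 is absent, so HaxB is active.
MoO₄²⁻ is present, so HaxH is inactive.
With repressor HaxB bound, *dovX* is not transcribed.
So DovX is not produced.
Itaconate is present, so MibB is active.
No repressor is bound and MibB is active, so *dulQ* is transcribed.
So DulQ is produced and active.
c-di-GMP is absent, so ElnU is inactive.
With repressor DulQ bound, *purX* is not transcribed.
→ *purX* is OFF in B.

A only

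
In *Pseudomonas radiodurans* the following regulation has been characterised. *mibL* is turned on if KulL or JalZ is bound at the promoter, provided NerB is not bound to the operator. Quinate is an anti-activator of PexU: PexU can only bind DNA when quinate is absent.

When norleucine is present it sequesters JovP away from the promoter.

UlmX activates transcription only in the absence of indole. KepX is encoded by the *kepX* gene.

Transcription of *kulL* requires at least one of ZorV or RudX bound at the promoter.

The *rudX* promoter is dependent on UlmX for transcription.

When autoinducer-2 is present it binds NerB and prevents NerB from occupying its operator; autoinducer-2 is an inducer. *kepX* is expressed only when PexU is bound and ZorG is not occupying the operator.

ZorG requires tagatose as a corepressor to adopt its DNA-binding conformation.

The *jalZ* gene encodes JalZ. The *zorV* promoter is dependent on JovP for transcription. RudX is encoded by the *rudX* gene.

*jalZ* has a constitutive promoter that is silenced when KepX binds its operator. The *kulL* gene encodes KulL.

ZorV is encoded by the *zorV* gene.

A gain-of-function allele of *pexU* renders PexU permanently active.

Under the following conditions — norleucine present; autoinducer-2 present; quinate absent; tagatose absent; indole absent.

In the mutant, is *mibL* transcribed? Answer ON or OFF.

ON

Norleucine is present, so JovP is inactive.
Required activator JovP is absent, so *zorV* is not transcribed.
So ZorV is not produced.
Indole is absent, so UlmX is active.
No repressor is bound and UlmX is active, so *rudX* is transcribed.
So RudX is produced and active.
Activator RudX is present, so *kulL* is transcribed.
So KulL is produced and active.
Autoinducer-2 is present, so NerB is inactive.
PexU is constitutively active in this strain.
Tagatose is absent, so ZorG is inactive.
No repressor is bound and PexU is active, so *kepX* is transcribed.
So KepX is produced and active.
With repressor KepX bound, *jalZ* is not transcribed.
So JalZ is not produced.
Activator KulL is present, so *mibL* is transcribed.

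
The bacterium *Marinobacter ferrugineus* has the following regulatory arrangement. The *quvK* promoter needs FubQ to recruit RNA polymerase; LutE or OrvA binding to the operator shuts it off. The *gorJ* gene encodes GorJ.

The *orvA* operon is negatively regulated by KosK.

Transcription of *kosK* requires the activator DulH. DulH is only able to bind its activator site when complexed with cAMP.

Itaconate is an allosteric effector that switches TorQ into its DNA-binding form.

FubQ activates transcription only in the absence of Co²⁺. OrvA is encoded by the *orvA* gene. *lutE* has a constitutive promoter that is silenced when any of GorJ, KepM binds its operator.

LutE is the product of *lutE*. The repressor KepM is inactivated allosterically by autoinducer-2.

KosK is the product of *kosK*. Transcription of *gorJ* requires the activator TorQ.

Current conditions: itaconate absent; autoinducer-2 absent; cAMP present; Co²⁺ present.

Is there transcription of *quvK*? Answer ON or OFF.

Co²⁺ is present, so FubQ is inactive.
Itaconate is absent, so TorQ is inactive.
Required activator TorQ is absent, so *gorJ* is not transcribed.
So GorJ is not produced.
Autoinducer-2 is absent, so KepM is active.
With repressor KepM bound, *lutE* is not transcribed.
So LutE is not produced.
cAMP is present, so DulH is active.
No repressor is bound and DulH is active, so *kosK* is transcribed.
So KosK is produced and active.
With repressor KosK bound, *orvA* is not transcribed.
So OrvA is not produced.
Required activator FubQ is absent, so *quvK* is not transcribed.

OFF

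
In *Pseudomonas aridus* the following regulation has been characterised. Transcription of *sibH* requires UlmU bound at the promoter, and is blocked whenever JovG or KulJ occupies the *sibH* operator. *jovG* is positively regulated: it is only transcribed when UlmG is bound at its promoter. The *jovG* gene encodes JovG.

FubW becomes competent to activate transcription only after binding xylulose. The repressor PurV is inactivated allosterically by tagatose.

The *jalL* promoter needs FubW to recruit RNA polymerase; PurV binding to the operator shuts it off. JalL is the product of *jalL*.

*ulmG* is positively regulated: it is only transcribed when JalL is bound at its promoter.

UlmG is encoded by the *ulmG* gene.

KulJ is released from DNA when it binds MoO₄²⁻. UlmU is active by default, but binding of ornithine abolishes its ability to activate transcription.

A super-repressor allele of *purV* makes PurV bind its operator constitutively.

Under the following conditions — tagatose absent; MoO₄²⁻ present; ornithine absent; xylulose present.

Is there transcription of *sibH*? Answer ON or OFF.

ON

Ornithine is absent, so UlmU is active.
PurV is constitutively active in this strain.
Xylulose is present, so FubW is active.
With repressor PurV bound, *jalL* is not transcribed.
So JalL is not produced.
Required activator JalL is absent, so *ulmG* is not transcribed.
So UlmG is not produced.
Required activator UlmG is absent, so *jovG* is not transcribed.
So JovG is not produced.
MoO₄²⁻ is present, so KulJ is inactive.
No repressor is bound and UlmU is active, so *sibH* is transcribed.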